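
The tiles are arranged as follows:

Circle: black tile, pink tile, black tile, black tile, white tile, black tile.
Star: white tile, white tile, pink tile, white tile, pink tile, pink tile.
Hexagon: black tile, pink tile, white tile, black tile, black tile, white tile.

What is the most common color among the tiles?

black

Counts by color: black 7, white 6, pink 5.
The maximum is 7, held uniquely by black.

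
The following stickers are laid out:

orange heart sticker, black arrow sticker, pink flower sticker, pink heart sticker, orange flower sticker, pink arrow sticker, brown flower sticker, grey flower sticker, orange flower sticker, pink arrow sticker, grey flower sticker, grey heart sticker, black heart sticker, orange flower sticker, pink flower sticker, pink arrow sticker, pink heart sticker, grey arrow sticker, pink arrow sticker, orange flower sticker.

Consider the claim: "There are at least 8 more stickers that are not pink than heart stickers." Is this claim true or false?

False

stickers that are not pink: 12.
heart stickers: 5.
The claim requires 12 − 5 = 7 ≥ 8, which does not hold.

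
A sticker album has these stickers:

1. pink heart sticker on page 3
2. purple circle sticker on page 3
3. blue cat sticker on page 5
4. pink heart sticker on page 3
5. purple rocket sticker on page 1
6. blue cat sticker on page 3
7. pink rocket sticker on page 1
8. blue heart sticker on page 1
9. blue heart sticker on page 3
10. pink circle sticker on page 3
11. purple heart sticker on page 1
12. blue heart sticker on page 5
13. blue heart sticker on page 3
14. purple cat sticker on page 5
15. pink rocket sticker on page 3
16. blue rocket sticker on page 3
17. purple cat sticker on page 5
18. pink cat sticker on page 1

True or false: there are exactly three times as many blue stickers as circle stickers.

False

blue stickers: 7.
circle stickers: 2.
The claim requires 7 = 3 × 2 = 6, which does not hold.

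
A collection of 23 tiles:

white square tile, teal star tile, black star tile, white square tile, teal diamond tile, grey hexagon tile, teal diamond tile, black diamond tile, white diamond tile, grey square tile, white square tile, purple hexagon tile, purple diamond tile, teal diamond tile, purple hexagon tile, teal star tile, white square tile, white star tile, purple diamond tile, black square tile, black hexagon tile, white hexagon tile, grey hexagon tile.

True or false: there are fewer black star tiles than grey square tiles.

False

black star tiles: 1.
grey square tiles: 1.
The claim requires 1 < 1, which does not hold.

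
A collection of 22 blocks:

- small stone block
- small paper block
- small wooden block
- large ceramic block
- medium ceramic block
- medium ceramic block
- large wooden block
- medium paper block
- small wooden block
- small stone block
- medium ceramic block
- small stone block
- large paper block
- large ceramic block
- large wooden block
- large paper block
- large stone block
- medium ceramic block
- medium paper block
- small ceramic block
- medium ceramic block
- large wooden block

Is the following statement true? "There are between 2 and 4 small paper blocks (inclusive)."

False

|small paper blocks| = 1.
The claim requires 2 ≤ 1 ≤ 4, which does not hold.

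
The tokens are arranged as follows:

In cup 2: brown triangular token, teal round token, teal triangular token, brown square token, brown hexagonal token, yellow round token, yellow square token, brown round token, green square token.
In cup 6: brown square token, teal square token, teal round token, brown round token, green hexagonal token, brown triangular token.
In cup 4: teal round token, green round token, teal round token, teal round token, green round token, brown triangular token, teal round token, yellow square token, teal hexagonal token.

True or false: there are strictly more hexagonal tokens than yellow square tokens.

True

|hexagonal tokens| = 3.
|yellow square tokens| = 2.
The claim requires 3 > 2, which holds.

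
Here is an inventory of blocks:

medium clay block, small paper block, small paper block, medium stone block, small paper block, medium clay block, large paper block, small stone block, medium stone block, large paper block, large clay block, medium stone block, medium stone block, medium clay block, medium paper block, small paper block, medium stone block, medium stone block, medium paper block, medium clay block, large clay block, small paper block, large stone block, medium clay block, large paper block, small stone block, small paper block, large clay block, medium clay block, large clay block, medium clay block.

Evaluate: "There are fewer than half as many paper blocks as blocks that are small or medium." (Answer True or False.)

paper blocks: 11.
blocks that are small or medium: 23.
The claim requires 2 × 11 = 22 < 23, which holds.

True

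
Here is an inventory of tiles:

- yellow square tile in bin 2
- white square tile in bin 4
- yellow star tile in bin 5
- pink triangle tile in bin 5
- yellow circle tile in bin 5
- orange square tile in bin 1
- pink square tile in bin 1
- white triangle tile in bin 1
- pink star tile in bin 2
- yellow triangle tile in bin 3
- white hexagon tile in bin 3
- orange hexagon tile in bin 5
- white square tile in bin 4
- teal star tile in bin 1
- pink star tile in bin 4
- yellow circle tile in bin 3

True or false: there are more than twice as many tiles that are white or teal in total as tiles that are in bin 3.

There are 5 tiles that are white or teal.
There are 3 tiles in bin 3.
The claim requires 5 > 2 × 3 = 6, which does not hold.

False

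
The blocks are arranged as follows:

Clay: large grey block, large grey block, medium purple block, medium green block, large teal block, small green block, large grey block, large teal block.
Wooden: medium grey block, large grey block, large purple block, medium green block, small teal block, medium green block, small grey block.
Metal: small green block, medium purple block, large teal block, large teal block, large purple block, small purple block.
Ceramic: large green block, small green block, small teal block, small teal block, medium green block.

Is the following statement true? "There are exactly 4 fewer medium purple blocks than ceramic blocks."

medium purple blocks: 2.
ceramic blocks: 5.
The claim requires 5 − 2 (= 3) to equal 4, which does not hold.

False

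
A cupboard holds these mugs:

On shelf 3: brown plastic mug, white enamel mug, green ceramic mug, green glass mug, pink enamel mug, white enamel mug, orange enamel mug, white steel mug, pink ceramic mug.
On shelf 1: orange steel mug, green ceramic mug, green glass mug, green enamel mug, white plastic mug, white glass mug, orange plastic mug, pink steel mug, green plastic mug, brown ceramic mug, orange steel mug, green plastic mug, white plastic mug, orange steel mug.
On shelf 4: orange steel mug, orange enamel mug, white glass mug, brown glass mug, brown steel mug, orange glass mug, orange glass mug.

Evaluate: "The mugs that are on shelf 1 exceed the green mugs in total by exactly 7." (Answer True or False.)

True

There are 14 mugs on shelf 1.
There are 7 green mugs.
The claim requires 14 − 7 (= 7) to equal 7, which holds.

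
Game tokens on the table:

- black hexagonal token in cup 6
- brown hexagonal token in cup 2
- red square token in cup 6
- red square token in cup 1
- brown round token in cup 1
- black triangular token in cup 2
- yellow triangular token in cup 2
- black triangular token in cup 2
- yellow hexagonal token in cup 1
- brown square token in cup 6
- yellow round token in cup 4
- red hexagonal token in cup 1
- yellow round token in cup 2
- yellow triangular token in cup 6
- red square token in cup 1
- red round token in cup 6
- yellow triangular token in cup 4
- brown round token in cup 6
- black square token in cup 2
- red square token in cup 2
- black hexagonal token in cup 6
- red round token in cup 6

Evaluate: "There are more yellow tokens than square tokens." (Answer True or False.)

There are 6 yellow tokens.
There are 6 square tokens.
The claim requires 6 > 6, which does not hold.

False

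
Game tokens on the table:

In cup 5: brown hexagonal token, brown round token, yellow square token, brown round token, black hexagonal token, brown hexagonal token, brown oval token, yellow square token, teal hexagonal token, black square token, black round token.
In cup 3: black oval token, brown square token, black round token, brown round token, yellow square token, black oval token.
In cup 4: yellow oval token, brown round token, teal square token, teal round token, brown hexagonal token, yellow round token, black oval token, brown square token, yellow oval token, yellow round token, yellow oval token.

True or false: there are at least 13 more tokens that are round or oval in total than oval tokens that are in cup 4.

False

tokens that are round or oval: 16.
oval tokens in cup 4: 4.
The claim requires 16 − 4 = 12 ≥ 13, which does not hold.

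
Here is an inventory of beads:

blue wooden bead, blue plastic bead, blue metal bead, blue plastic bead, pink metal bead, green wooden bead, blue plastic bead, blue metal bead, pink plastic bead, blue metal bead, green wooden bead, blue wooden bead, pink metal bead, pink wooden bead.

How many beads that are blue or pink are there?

12

blue: 8; pink: 4; together 8 + 4 = 12.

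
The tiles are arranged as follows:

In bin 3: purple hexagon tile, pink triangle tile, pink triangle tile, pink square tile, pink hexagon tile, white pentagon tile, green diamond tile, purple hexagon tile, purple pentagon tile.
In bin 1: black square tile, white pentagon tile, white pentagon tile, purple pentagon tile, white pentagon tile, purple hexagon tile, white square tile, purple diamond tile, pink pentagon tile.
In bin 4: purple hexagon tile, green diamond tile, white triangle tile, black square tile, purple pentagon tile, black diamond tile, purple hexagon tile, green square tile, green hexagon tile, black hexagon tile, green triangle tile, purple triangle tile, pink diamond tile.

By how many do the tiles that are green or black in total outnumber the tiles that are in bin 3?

tiles that are green or black: 9.
tiles in bin 3: 9.
9 − 9 = 0.

0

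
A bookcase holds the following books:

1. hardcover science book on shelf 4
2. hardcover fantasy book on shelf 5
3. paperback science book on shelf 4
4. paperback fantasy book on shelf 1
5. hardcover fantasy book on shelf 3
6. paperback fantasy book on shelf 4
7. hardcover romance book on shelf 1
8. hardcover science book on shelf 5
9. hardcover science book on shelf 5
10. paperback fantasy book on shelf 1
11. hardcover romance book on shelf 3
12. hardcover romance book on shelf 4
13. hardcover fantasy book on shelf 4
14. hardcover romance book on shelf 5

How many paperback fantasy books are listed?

3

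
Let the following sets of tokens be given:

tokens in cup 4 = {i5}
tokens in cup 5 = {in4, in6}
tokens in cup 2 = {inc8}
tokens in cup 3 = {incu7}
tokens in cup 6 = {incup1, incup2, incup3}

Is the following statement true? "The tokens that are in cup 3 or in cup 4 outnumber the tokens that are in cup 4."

tokens in cup 3 or in cup 4: 2.
tokens in cup 4: 1.
The claim requires 2 > 1, which holds.

True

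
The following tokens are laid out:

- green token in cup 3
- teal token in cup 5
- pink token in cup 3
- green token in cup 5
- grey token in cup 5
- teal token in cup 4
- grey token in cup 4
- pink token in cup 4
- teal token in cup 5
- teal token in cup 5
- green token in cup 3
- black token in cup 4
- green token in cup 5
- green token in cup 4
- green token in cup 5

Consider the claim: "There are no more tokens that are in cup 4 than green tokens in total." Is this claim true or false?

True

There are 5 tokens in cup 4.
There are 6 green tokens.
The claim requires 5 ≤ 6, which holds.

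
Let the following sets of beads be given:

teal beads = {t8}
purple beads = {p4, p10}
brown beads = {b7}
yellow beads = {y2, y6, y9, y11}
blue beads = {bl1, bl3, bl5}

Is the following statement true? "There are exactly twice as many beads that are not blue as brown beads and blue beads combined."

True

beads that are not blue: 8.
brown beads: 1; blue beads: 3; combined: 1 + 3 = 4.
The claim requires 8 = 2 × 4 = 8, which holds.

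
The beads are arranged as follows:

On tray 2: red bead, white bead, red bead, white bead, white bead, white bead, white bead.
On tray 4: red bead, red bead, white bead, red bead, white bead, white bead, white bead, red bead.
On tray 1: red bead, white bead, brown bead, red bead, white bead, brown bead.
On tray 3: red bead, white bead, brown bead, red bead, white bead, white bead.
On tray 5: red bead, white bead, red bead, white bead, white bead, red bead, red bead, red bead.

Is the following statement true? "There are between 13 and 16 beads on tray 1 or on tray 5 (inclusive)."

True

beads on tray 1 or on tray 5: 14.
The claim requires 13 ≤ 14 ≤ 16, which holds.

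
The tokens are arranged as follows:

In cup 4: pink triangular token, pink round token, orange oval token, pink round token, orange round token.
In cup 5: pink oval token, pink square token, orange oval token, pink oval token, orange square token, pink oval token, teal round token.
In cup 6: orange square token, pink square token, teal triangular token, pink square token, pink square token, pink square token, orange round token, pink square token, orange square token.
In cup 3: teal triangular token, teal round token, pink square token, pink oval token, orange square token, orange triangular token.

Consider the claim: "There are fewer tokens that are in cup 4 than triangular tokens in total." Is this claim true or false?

|tokens in cup 4| = 5.
|triangular tokens| = 4.
The claim requires 5 < 4, which does not hold.

False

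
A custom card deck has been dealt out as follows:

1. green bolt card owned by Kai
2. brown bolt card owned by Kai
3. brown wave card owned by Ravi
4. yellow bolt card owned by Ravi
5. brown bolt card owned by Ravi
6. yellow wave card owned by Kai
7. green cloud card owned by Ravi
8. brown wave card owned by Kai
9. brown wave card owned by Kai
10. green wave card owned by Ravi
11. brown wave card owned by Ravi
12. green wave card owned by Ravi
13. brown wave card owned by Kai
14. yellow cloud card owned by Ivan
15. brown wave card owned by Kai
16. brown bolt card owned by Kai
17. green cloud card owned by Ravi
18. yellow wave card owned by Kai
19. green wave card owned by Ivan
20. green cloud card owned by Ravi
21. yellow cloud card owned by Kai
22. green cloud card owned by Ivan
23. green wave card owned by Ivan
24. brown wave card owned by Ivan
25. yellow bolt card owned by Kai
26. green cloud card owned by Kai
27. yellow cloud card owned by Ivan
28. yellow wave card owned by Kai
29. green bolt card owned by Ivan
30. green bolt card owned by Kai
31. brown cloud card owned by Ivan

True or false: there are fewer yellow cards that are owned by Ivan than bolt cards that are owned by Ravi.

yellow cards owned by Ivan: 2.
bolt cards owned by Ravi: 2.
The claim requires 2 < 2, which does not hold.

False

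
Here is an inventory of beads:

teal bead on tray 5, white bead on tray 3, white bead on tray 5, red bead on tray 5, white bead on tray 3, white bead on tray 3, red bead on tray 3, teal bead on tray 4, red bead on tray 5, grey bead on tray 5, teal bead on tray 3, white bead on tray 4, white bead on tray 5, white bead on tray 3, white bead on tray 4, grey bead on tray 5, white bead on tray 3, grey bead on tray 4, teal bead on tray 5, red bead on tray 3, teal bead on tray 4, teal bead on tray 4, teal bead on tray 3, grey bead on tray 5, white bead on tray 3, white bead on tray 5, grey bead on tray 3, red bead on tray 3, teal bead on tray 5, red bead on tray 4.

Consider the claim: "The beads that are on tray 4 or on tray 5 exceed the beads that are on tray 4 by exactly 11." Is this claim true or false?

True

beads on tray 4 or on tray 5: 18.
beads on tray 4: 7.
The claim requires 18 − 7 (= 11) to equal 11, which holds.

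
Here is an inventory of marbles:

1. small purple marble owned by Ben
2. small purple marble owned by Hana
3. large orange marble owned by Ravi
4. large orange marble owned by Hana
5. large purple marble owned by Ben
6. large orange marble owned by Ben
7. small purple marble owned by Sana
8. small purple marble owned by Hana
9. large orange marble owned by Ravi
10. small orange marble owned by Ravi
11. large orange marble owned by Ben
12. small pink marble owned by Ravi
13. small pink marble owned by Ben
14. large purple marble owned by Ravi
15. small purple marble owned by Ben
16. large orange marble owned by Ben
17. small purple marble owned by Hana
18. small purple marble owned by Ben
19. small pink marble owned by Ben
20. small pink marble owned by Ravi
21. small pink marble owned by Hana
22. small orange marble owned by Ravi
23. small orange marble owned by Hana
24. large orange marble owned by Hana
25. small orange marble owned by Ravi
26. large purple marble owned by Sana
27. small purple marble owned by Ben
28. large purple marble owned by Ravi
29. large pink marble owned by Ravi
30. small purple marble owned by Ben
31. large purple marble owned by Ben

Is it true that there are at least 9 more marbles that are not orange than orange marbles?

True

marbles that are not orange: 20.
orange marbles: 11.
The claim requires 20 − 11 = 9 ≥ 9, which holds.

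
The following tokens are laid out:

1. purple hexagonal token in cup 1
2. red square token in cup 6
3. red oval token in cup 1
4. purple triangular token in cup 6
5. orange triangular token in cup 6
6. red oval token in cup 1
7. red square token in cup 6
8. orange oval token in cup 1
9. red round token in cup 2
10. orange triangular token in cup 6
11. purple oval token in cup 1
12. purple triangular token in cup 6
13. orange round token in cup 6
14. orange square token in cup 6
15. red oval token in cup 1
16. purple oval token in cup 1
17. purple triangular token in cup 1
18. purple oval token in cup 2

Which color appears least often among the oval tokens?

orange

Counts by color (restricted to oval tokens): red 3, purple 3, orange 1.
The minimum is 1, held uniquely by orange.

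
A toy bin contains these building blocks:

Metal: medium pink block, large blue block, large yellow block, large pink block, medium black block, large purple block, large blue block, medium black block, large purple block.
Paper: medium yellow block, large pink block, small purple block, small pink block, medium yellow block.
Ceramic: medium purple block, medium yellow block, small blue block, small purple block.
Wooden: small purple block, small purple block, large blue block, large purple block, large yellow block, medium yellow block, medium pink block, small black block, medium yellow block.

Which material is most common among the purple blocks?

wooden

Counts by material (restricted to purple blocks): wooden 3, ceramic 2, metal 2, paper 1.
The maximum is 3, held uniquely by wooden.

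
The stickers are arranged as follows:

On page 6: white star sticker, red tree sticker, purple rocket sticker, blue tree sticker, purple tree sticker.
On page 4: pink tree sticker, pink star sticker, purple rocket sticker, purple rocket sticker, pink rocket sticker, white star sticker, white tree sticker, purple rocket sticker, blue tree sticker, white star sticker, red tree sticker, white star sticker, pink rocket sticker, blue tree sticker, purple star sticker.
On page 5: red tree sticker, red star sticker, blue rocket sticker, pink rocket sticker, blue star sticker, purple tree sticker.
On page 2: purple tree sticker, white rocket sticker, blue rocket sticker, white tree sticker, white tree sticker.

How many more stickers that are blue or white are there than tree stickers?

1

stickers that are blue or white: 14.
tree stickers: 13.
14 − 13 = 1.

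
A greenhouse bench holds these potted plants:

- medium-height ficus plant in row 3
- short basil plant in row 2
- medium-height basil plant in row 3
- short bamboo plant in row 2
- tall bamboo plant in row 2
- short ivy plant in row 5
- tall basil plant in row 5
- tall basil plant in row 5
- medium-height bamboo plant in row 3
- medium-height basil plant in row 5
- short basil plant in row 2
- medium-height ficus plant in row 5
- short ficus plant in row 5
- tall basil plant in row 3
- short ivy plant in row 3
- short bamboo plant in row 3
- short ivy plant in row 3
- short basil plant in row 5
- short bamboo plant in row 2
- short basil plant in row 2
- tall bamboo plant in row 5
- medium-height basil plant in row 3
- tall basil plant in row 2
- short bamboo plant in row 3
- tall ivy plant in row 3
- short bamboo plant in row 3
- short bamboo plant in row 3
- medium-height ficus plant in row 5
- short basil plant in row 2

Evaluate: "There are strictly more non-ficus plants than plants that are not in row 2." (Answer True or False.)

True

non-ficus plants: 25.
plants that are not in row 2: 21.
The claim requires 25 > 21, which holds.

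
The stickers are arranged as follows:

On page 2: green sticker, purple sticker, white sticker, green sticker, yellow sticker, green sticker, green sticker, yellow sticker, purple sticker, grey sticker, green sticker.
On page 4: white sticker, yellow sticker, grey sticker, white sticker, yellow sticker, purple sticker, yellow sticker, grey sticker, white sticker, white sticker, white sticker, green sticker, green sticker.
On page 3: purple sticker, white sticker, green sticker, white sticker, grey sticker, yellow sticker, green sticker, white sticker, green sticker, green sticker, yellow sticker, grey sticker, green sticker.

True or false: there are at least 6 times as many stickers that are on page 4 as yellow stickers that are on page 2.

True

There are 13 stickers on page 4.
There are 2 yellow stickers on page 2.
The claim requires 13 ≥ 6 × 2 = 12, which holds.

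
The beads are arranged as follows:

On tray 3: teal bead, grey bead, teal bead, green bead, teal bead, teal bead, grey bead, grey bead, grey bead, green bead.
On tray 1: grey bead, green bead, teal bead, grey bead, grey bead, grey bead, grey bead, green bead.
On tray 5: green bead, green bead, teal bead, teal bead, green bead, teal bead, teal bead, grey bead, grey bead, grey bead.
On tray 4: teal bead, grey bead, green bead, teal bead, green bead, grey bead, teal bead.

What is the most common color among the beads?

Counts by color: grey 14, teal 12, green 9.
The maximum is 14, held uniquely by grey.

grey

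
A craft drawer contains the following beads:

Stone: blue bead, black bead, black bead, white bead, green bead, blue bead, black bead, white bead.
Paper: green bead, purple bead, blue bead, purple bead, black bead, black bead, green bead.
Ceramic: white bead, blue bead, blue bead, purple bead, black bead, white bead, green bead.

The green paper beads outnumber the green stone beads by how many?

1

green paper beads: 2.
green stone beads: 1.
2 − 1 = 1.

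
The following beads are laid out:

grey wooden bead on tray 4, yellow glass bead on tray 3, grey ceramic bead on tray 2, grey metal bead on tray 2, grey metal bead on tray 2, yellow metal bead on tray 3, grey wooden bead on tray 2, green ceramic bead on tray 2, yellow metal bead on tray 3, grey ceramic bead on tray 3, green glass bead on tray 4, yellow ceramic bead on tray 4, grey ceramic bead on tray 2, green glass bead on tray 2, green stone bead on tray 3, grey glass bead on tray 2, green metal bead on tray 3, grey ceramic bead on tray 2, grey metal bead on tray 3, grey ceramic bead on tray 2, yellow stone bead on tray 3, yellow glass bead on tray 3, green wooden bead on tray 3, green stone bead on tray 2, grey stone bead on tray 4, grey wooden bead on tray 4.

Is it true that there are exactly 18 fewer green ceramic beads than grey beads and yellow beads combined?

|green ceramic beads| = 1.
grey beads: 13; yellow beads: 6; combined: 13 + 6 = 19.
The claim requires 19 − 1 (= 18) to equal 18, which holds.

True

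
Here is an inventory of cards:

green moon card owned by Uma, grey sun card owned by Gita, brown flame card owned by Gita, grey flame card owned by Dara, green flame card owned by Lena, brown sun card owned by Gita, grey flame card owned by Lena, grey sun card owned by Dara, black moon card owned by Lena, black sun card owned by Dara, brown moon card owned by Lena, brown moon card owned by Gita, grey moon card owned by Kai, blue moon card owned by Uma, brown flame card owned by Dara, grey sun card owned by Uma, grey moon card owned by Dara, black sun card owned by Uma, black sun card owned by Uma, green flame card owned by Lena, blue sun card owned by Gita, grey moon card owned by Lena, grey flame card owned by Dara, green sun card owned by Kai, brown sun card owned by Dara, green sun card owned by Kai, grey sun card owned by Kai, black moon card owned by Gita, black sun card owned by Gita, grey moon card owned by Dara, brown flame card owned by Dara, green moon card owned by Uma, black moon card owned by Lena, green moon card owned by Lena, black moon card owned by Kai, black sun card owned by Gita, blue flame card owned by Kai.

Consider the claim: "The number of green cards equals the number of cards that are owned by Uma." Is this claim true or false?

False

green cards: 7.
cards owned by Uma: 6.
The claim requires 7 = 6, which does not hold.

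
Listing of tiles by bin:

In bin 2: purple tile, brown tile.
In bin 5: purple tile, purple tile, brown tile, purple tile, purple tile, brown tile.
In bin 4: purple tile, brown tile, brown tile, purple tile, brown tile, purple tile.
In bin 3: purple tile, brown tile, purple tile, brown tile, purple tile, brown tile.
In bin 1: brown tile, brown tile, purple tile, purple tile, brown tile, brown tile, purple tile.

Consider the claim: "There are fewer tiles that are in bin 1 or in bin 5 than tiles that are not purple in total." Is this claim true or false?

There are 13 tiles in bin 1 or in bin 5.
There are 13 tiles that are not purple.
The claim requires 13 < 13, which does not hold.

False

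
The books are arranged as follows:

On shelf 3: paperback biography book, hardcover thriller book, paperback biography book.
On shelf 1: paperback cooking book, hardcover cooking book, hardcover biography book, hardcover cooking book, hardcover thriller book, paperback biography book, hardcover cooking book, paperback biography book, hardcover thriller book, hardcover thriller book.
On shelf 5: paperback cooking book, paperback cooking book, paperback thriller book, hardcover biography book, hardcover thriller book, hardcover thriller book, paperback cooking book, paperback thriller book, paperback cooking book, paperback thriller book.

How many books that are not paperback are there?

11

Total books: 23; with the excluded value: 12; remaining 23 − 12 = 11.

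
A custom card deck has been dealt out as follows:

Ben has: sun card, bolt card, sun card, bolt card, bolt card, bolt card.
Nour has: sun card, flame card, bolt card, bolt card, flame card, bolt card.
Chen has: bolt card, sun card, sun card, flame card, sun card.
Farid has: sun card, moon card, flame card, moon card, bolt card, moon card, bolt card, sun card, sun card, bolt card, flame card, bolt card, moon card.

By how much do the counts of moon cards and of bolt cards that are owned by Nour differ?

1

moon cards: 4. bolt cards owned by Nour: 3.
|4 − 3| = 4 − 3 = 1.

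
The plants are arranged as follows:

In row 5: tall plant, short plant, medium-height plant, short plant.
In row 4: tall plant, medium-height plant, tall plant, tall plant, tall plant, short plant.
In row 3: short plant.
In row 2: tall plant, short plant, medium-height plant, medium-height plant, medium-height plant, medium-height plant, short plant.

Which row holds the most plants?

row 2

Counts by row: row 2→7, row 4→6, row 5→4, row 3→1.
The maximum is 7, held uniquely by row 2.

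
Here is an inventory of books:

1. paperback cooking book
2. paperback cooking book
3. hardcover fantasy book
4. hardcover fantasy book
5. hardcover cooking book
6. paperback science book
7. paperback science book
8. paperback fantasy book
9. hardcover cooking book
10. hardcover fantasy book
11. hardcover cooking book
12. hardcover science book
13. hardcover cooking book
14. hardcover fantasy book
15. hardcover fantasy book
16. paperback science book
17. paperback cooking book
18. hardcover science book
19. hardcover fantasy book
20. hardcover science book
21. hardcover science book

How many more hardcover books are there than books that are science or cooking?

hardcover books: 14.
books that are science or cooking: 14.
14 − 14 = 0.

0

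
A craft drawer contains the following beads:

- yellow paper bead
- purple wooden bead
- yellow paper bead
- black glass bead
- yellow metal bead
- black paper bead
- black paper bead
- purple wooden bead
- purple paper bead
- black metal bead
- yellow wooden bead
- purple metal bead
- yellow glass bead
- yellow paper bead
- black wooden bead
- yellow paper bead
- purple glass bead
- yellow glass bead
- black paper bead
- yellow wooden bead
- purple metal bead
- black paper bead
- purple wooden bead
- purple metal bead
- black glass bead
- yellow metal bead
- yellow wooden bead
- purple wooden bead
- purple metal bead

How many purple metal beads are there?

4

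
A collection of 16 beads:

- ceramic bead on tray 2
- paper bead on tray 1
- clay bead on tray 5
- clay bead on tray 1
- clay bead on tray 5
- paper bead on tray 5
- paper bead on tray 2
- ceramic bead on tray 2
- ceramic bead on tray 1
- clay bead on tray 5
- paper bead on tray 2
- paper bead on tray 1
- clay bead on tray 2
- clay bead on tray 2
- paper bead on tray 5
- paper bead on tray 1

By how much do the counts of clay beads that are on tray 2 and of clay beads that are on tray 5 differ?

clay beads on tray 2: 2. clay beads on tray 5: 3.
|2 − 3| = 3 − 2 = 1.

1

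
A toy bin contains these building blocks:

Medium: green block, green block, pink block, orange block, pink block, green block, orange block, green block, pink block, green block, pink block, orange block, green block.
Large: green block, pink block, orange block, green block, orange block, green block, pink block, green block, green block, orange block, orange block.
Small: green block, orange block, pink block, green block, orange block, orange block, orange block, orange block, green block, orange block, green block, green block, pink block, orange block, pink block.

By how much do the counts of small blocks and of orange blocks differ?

1

small blocks: 15. orange blocks: 14.
|15 − 14| = 15 − 14 = 1.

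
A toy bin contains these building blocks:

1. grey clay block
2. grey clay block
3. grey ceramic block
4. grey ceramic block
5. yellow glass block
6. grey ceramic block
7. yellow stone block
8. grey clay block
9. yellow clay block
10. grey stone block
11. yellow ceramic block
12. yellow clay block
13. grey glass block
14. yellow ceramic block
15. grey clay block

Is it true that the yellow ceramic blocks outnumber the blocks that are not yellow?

There are 2 yellow ceramic blocks.
There are 9 blocks that are not yellow.
The claim requires 2 > 9, which does not hold.

False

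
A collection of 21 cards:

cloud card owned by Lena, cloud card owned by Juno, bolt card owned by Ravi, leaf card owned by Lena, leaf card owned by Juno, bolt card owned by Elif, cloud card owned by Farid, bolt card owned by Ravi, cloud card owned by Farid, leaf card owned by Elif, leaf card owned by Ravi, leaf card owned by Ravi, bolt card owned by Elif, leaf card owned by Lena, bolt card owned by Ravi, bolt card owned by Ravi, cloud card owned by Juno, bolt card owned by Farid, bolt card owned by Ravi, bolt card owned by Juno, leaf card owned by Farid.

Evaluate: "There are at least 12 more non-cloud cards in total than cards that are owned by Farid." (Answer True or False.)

There are 16 non-cloud cards.
Count of cards owned by Farid: 4.
The claim requires 16 − 4 = 12 ≥ 12, which holds.

True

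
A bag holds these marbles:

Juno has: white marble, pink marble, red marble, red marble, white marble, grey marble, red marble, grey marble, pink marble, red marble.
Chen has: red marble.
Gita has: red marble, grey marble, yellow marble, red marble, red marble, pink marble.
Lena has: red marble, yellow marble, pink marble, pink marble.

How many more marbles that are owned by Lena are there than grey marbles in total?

marbles owned by Lena: 4.
grey marbles: 3.
4 − 3 = 1.

1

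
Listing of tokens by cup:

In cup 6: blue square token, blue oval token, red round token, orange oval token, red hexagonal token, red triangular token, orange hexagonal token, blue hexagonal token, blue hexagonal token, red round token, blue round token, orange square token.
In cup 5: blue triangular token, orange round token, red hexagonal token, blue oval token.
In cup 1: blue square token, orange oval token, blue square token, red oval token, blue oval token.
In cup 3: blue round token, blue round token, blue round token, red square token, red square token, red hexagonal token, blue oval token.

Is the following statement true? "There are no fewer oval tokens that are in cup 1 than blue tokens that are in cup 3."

There are 3 oval tokens in cup 1.
There are 4 blue tokens in cup 3.
The claim requires 3 ≥ 4, which does not hold.

False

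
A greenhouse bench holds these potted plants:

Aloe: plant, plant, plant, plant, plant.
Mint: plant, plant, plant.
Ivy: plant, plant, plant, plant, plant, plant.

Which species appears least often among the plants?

Counts by species: ivy 6, aloe 5, mint 3.
The minimum is 3, held uniquely by mint.

mint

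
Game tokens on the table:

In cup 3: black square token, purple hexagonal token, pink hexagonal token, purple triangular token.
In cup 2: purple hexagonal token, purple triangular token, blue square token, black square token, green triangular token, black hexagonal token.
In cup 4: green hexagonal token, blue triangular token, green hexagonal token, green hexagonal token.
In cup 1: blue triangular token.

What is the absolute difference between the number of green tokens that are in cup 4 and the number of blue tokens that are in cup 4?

green tokens in cup 4: 3. blue tokens in cup 4: 1.
|3 − 1| = 3 − 1 = 2.

2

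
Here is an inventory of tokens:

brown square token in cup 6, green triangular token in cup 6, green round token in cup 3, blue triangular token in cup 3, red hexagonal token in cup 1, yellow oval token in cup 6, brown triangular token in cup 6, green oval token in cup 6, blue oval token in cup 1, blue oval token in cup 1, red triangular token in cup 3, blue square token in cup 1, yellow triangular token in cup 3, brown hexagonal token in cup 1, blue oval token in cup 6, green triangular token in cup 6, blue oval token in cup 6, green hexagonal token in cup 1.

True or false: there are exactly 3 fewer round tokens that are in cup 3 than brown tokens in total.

There is 1 round token in cup 3.
There are 3 brown tokens.
The claim requires 3 − 1 (= 2) to equal 3, which does not hold.

False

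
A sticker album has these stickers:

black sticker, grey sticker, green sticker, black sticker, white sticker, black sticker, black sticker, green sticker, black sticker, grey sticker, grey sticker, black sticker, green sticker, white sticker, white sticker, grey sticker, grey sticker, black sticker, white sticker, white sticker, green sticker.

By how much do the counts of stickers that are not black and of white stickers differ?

9

stickers that are not black: 14. white stickers: 5.
|14 − 5| = 14 − 5 = 9.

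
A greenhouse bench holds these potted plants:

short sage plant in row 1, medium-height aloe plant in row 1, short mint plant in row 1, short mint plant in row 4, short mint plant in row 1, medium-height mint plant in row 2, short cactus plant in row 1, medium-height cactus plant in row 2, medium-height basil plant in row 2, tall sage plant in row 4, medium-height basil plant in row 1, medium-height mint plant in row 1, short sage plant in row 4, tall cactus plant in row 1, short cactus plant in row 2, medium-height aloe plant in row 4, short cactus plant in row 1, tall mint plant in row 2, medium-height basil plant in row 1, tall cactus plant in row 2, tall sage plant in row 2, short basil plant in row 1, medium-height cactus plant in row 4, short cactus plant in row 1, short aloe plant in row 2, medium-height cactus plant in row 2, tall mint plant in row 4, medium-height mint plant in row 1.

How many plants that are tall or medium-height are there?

17

medium-height: 11; tall: 6; together 11 + 6 = 17.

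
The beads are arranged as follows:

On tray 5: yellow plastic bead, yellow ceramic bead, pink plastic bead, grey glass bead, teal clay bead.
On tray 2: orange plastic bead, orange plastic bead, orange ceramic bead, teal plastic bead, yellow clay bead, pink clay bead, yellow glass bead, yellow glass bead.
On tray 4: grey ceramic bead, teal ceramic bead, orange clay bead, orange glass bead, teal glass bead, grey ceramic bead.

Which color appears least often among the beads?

pink

Counts by color: yellow 5, orange 5, teal 4, grey 3, pink 2.
The minimum is 2, held uniquely by pink.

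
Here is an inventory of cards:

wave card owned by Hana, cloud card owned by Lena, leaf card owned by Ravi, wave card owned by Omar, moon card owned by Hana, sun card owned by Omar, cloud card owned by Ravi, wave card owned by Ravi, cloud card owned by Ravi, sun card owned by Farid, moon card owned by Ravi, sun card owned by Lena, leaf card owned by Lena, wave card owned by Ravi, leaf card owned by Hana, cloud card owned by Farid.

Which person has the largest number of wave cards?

Ravi

Counts by player (restricted to wave cards): Ravi→2, Hana→1, Omar→1, Farid→0, Lena→0.
The maximum is 2, held uniquely by Ravi.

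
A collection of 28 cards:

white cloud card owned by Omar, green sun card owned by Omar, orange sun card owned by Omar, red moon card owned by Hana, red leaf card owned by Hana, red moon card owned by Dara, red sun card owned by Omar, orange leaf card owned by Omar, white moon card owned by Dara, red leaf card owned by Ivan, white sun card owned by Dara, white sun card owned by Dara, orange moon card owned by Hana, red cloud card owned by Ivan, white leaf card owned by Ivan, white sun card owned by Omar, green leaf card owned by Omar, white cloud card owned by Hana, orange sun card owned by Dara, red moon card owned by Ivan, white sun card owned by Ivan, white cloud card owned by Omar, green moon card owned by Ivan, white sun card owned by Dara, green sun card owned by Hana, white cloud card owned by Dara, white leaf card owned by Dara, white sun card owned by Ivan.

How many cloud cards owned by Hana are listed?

1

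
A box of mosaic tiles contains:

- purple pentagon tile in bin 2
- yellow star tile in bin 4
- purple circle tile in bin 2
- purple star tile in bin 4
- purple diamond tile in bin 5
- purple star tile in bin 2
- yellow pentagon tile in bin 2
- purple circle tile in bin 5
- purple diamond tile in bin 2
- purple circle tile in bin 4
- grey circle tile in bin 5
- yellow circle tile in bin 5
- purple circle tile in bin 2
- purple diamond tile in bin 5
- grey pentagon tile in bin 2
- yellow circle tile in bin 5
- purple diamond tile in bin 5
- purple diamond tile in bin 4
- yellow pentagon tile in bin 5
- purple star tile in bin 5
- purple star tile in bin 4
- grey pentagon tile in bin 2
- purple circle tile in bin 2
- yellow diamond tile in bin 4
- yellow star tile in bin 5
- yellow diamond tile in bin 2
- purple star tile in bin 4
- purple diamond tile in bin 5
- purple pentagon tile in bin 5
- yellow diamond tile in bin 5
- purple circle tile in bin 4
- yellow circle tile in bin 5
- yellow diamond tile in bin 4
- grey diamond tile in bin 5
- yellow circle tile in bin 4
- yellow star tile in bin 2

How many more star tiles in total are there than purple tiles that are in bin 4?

2

star tiles: 8.
purple tiles in bin 4: 6.
8 − 6 = 2.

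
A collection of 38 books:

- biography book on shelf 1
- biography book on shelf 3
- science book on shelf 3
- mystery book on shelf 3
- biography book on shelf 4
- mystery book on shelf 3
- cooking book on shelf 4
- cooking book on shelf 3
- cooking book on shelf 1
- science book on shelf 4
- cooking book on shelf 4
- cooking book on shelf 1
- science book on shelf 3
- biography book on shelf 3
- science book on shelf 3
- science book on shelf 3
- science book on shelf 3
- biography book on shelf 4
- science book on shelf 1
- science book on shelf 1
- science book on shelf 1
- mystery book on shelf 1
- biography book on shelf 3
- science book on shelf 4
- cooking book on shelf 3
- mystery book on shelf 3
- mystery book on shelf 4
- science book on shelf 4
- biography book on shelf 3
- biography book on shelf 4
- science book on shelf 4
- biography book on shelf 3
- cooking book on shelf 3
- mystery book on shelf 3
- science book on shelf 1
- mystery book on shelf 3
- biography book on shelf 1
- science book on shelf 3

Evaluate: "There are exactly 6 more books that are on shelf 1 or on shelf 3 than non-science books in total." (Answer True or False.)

books on shelf 1 or on shelf 3: 28.
non-science books: 24.
The claim requires 28 − 24 (= 4) to equal 6, which does not hold.

False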